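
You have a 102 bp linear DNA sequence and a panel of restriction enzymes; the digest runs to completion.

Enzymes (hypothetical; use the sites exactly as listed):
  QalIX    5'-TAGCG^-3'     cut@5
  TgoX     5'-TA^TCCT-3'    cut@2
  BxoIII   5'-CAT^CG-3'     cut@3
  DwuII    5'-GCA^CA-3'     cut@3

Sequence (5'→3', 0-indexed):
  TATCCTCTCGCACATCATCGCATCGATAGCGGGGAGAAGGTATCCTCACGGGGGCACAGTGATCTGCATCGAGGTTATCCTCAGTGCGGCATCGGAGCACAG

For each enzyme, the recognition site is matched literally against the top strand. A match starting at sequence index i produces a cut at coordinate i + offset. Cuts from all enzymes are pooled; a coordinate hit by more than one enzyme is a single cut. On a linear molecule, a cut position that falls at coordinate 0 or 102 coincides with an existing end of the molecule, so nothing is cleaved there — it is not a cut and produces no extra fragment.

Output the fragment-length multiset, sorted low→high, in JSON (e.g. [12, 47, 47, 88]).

[2,3,5,6,7,8,8,10,11,13,14,15]

Scan for sites:
  QalIX (TAGCG, off=5): starts [26] → cuts [31]
  TgoX (TATCCT, off=2): starts [0, 40, 75] → cuts [2, 42, 77]
  BxoIII (CATCG, off=3): starts [15, 20, 66, 89] → cuts [18, 23, 69, 92]
  DwuII (GCACA, off=3): starts [9, 53, 96] → cuts [12, 56, 99]

Pooled cuts: [2, 12, 18, 23, 31, 42, 56, 69, 77, 92, 99]

Fragment lengths:
  [0,2): 2 bp
  [2,12): 10 bp
  [12,18): 6 bp
  [18,23): 5 bp
  [23,31): 8 bp
  [31,42): 11 bp
  [42,56): 14 bp
  [56,69): 13 bp
  [69,77): 8 bp
  [77,92): 15 bp
  [92,99): 7 bp
  [99,102): 3 bp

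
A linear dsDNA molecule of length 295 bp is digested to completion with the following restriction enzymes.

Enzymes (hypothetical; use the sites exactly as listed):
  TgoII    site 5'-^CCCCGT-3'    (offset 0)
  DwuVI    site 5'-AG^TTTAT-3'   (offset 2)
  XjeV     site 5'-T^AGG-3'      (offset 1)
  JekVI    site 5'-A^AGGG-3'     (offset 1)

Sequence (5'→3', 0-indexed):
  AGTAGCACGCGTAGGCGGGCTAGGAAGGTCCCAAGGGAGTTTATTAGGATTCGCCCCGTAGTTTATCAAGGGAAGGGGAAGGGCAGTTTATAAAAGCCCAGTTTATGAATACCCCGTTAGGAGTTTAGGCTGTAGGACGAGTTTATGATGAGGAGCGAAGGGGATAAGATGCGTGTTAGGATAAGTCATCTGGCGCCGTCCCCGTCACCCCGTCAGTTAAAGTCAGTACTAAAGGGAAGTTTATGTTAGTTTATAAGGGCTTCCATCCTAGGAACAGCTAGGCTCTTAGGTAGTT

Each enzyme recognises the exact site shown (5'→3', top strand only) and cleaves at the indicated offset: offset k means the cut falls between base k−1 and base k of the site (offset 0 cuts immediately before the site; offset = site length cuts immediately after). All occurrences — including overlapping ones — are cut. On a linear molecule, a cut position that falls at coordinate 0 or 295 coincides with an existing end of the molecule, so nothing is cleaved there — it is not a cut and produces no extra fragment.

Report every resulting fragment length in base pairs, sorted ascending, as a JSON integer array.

[5,6,6,6,6,7,7,7,7,7,8,8,8,8,8,8,8,9,10,10,10,12,12,14,15,17,19,22,25]

Per-enzyme occurrences:
  TgoII CCCCGT/0: at [53, 111, 199, 207] ⇒ [53, 111, 199, 207]
  DwuVI AGTTTAT/2: at [37, 59, 84, 99, 139, 237, 247] ⇒ [39, 61, 86, 101, 141, 239, 249]
  XjeV TAGG/1: at [11, 20, 44, 117, 125, 132, 176, 268, 278, 286] ⇒ [12, 21, 45, 118, 126, 133, 177, 269, 279, 287]
  JekVI AAGGG/1: at [32, 67, 72, 78, 157, 231, 254] ⇒ [33, 68, 73, 79, 158, 232, 255]

Pooled cuts: [12, 21, 33, 39, 45, 53, 61, 68, 73, 79, 86, 101, 111, 118, 126, 133, 141, 158, 177, 199, 207, 232, 239, 249, 255, 269, 279, 287]

Fragment lengths:
  [0,12): 12 bp
  [12,21): 9 bp
  [21,33): 12 bp
  [33,39): 6 bp
  [39,45): 6 bp
  [45,53): 8 bp
  [53,61): 8 bp
  [61,68): 7 bp
  [68,73): 5 bp
  [73,79): 6 bp
  [79,86): 7 bp
  [86,101): 15 bp
  [101,111): 10 bp
  [111,118): 7 bp
  [118,126): 8 bp
  [126,133): 7 bp
  [133,141): 8 bp
  [141,158): 17 bp
  [158,177): 19 bp
  [177,199): 22 bp
  [199,207): 8 bp
  [207,232): 25 bp
  [232,239): 7 bp
  [239,249): 10 bp
  [249,255): 6 bp
  [255,269): 14 bp
  [269,279): 10 bp
  [279,287): 8 bp
  [287,295): 8 bp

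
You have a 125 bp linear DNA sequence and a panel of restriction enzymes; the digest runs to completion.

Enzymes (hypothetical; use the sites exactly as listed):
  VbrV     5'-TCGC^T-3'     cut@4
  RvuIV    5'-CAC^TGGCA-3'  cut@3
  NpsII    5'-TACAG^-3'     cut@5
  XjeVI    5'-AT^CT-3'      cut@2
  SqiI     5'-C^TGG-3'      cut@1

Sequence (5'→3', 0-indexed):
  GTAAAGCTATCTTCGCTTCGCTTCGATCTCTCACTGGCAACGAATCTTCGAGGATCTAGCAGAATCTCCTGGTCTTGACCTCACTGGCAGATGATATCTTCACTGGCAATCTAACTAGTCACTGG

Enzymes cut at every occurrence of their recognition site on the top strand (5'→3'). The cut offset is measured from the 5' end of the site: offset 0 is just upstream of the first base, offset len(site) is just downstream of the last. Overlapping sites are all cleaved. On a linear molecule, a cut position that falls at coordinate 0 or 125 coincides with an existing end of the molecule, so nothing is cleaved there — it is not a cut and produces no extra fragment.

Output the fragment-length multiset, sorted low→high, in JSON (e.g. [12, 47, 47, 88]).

[3,4,5,6,6,6,7,7,10,10,10,11,12,13,15]

Scan for sites:
  VbrV (TCGCT, off=4): starts [12, 17] → cuts [16, 21]
  RvuIV (CACTGGCA, off=3): starts [31, 81, 100] → cuts [34, 84, 103]
  NpsII (TACAG, off=5): no sites
  XjeVI (ATCT, off=2): starts [8, 25, 43, 53, 63, 95, 108] → cuts [10, 27, 45, 55, 65, 97, 110]
  SqiI (CTGG, off=1): starts [33, 68, 83, 102, 121] → cuts [34, 69, 84, 103, 122]

All cut coordinates (distinct, sorted): [10, 16, 21, 27, 34, 45, 55, 65, 69, 84, 97, 103, 110, 122]

Fragments:
  [0,10): 10 bp
  [10,16): 6 bp
  [16,21): 5 bp
  [21,27): 6 bp
  [27,34): 7 bp
  [34,45): 11 bp
  [45,55): 10 bp
  [55,65): 10 bp
  [65,69): 4 bp
  [69,84): 15 bp
  [84,97): 13 bp
  [97,103): 6 bp
  [103,110): 7 bp
  [110,122): 12 bp
  [122,125): 3 bp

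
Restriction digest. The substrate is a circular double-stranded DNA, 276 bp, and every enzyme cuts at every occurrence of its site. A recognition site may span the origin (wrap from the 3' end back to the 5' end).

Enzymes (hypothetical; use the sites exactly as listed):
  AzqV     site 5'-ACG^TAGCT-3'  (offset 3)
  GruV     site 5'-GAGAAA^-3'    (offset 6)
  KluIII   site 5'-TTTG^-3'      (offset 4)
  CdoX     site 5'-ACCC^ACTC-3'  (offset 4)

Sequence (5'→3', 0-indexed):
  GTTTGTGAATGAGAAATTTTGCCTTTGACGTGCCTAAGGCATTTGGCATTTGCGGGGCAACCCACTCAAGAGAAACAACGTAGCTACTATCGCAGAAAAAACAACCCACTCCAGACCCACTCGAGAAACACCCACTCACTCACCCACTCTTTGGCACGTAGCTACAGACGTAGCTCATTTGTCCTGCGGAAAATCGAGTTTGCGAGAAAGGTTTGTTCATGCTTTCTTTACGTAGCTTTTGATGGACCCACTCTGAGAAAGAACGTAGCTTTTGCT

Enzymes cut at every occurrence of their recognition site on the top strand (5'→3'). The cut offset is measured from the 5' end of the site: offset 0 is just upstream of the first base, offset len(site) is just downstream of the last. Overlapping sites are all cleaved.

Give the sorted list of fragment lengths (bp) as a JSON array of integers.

Per-enzyme occurrences:
  AzqV ACGTAGCT/3: at [77, 155, 167, 229, 262] ⇒ [80, 158, 170, 232, 265]
  GruV GAGAAA/6: at [10, 69, 122, 203, 254] ⇒ [16, 75, 128, 209, 260]
  KluIII TTTG/4: at [1, 17, 23, 41, 48, 149, 177, 198, 211, 237, 270] ⇒ [5, 21, 27, 45, 52, 153, 181, 202, 215, 241, 274]
  CdoX ACCCACTC/4: at [59, 103, 114, 129, 141, 245] ⇒ [63, 107, 118, 133, 145, 249]

Pooled cuts: [5, 16, 21, 27, 45, 52, 63, 75, 80, 107, 118, 128, 133, 145, 153, 158, 170, 181, 202, 209, 215, 232, 241, 249, 260, 265, 274]

Fragment lengths:
  5→16: 11 bp
  16→21: 5 bp
  21→27: 6 bp
  27→45: 18 bp
  45→52: 7 bp
  52→63: 11 bp
  63→75: 12 bp
  75→80: 5 bp
  80→107: 27 bp
  107→118: 11 bp
  118→128: 10 bp
  128→133: 5 bp
  133→145: 12 bp
  145→153: 8 bp
  153→158: 5 bp
  158→170: 12 bp
  170→181: 11 bp
  181→202: 21 bp
  202→209: 7 bp
  209→215: 6 bp
  215→232: 17 bp
  232→241: 9 bp
  241→249: 8 bp
  249→260: 11 bp
  260→265: 5 bp
  265→274: 9 bp
  274→5 (wrap): 276-274+5 = 7 bp

[5,5,5,5,5,6,6,7,7,7,8,8,9,9,10,11,11,11,11,11,12,12,12,17,18,21,27]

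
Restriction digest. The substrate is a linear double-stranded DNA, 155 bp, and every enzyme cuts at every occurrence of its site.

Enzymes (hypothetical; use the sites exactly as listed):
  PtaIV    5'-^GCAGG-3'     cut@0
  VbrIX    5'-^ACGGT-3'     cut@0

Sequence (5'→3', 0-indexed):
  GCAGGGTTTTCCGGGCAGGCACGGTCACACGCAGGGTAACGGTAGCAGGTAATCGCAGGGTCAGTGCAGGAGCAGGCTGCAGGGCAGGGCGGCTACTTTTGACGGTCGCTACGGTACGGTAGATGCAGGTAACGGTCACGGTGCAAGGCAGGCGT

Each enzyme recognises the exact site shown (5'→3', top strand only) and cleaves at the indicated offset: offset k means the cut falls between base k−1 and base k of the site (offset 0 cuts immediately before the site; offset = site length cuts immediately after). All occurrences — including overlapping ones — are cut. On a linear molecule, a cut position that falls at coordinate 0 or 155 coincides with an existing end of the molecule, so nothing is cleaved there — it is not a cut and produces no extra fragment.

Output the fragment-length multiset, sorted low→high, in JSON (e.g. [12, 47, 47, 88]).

[5,5,6,6,6,6,7,7,8,8,9,9,10,10,10,11,14,18]

Site scan:
  PtaIV GCAGG/0: at [0, 14, 30, 44, 54, 65, 71, 78, 83, 124, 147] ⇒ [14, 30, 44, 54, 65, 71, 78, 83, 124, 147] (position 0 is a terminus of the linear molecule — no cut)
  VbrIX ACGGT/0: at [20, 38, 101, 110, 115, 131, 137] ⇒ [20, 38, 101, 110, 115, 131, 137]

All cut coordinates (distinct, sorted): [14, 20, 30, 38, 44, 54, 65, 71, 78, 83, 101, 110, 115, 124, 131, 137, 147]

Fragment lengths:
  [0,14): 14 bp
  [14,20): 6 bp
  [20,30): 10 bp
  [30,38): 8 bp
  [38,44): 6 bp
  [44,54): 10 bp
  [54,65): 11 bp
  [65,71): 6 bp
  [71,78): 7 bp
  [78,83): 5 bp
  [83,101): 18 bp
  [101,110): 9 bp
  [110,115): 5 bp
  [115,124): 9 bp
  [124,131): 7 bp
  [131,137): 6 bp
  [137,147): 10 bp
  [147,155): 8 bp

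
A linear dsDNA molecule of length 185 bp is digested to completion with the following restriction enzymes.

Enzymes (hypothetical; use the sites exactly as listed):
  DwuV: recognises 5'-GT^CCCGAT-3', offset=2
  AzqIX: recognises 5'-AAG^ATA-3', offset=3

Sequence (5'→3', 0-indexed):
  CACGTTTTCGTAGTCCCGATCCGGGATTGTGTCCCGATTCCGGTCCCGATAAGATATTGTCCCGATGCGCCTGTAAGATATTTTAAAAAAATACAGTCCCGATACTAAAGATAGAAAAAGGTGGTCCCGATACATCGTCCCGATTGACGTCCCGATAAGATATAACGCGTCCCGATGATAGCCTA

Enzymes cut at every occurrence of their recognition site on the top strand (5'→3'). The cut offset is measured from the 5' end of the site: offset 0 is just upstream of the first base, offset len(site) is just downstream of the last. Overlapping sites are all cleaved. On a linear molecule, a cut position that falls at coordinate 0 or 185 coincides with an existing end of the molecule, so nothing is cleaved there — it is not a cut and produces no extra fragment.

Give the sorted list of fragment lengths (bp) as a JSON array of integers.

[7,9,9,11,12,12,13,13,14,15,15,17,18,20]

Per-enzyme occurrences:
  DwuV GTCCCGAT/2: at [12, 30, 42, 58, 95, 123, 136, 148, 168] ⇒ [14, 32, 44, 60, 97, 125, 138, 150, 170]
  AzqIX AAGATA/3: at [50, 74, 107, 156] ⇒ [53, 77, 110, 159]

Pooled cuts: [14, 32, 44, 53, 60, 77, 97, 110, 125, 138, 150, 159, 170]

Fragments:
  [0,14): 14 bp
  [14,32): 18 bp
  [32,44): 12 bp
  [44,53): 9 bp
  [53,60): 7 bp
  [60,77): 17 bp
  [77,97): 20 bp
  [97,110): 13 bp
  [110,125): 15 bp
  [125,138): 13 bp
  [138,150): 12 bp
  [150,159): 9 bp
  [159,170): 11 bp
  [170,185): 15 bp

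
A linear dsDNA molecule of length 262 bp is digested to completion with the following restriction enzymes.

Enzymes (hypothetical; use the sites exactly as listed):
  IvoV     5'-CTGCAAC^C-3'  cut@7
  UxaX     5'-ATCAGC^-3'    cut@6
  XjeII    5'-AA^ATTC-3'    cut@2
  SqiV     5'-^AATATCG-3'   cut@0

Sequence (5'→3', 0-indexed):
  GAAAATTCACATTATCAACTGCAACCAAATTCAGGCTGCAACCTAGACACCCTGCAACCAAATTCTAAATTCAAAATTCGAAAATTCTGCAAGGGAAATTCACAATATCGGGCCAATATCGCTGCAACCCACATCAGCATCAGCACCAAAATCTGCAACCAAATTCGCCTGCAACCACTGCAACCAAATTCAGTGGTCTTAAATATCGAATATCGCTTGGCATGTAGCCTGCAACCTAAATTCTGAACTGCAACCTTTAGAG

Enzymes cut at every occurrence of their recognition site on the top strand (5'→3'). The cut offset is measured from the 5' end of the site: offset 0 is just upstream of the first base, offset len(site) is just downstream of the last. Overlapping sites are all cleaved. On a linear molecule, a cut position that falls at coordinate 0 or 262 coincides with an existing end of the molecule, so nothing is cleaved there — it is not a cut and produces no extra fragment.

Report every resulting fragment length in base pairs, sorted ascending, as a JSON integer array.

Site scan:
  IvoV (CTGCAACC, off=7): starts [18, 35, 51, 121, 152, 168, 177, 228, 247] → cuts [25, 42, 58, 128, 159, 175, 184, 235, 254]
  UxaX (ATCAGC, off=6): starts [132, 138] → cuts [138, 144]
  XjeII (AAATTC, off=2): starts [2, 26, 59, 66, 73, 81, 95, 160, 185, 237] → cuts [4, 28, 61, 68, 75, 83, 97, 162, 187, 239]
  SqiV (AATATCG, off=0): starts [103, 114, 201, 208] → cuts [103, 114, 201, 208]

All cut coordinates (distinct, sorted): [4, 25, 28, 42, 58, 61, 68, 75, 83, 97, 103, 114, 128, 138, 144, 159, 162, 175, 184, 187, 201, 208, 235, 239, 254]

Fragment lengths:
  [0,4): 4 bp
  [4,25): 21 bp
  [25,28): 3 bp
  [28,42): 14 bp
  [42,58): 16 bp
  [58,61): 3 bp
  [61,68): 7 bp
  [68,75): 7 bp
  [75,83): 8 bp
  [83,97): 14 bp
  [97,103): 6 bp
  [103,114): 11 bp
  [114,128): 14 bp
  [128,138): 10 bp
  [138,144): 6 bp
  [144,159): 15 bp
  [159,162): 3 bp
  [162,175): 13 bp
  [175,184): 9 bp
  [184,187): 3 bp
  [187,201): 14 bp
  [201,208): 7 bp
  [208,235): 27 bp
  [235,239): 4 bp
  [239,254): 15 bp
  [254,262): 8 bp

[3,3,3,3,4,4,6,6,7,7,7,8,8,9,10,11,13,14,14,14,14,15,15,16,21,27]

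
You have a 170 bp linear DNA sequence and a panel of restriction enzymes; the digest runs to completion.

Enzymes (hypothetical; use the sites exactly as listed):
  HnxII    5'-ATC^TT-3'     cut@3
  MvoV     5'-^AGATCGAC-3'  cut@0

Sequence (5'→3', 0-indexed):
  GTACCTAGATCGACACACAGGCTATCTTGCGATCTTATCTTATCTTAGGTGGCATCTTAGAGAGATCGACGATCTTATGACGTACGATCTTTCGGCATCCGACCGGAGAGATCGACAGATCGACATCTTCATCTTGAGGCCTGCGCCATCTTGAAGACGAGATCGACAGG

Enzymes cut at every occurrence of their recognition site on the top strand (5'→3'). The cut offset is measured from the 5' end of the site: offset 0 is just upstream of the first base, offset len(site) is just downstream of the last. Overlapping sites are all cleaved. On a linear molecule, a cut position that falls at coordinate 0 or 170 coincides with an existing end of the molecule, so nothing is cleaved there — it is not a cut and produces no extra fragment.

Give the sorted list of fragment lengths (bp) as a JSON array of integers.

[5,5,6,6,6,8,8,9,11,11,12,12,15,17,19,20]

Scan for sites:
  HnxII (ATCTT, off=3): starts [23, 31, 36, 41, 53, 71, 86, 124, 130, 147] → cuts [26, 34, 39, 44, 56, 74, 89, 127, 133, 150]
  MvoV (AGATCGAC, off=0): starts [6, 62, 108, 116, 159] → cuts [6, 62, 108, 116, 159]

Pooled cuts: [6, 26, 34, 39, 44, 56, 62, 74, 89, 108, 116, 127, 133, 150, 159]

Fragment lengths:
  [0,6): 6 bp
  [6,26): 20 bp
  [26,34): 8 bp
  [34,39): 5 bp
  [39,44): 5 bp
  [44,56): 12 bp
  [56,62): 6 bp
  [62,74): 12 bp
  [74,89): 15 bp
  [89,108): 19 bp
  [108,116): 8 bp
  [116,127): 11 bp
  [127,133): 6 bp
  [133,150): 17 bp
  [150,159): 9 bp
  [159,170): 11 bp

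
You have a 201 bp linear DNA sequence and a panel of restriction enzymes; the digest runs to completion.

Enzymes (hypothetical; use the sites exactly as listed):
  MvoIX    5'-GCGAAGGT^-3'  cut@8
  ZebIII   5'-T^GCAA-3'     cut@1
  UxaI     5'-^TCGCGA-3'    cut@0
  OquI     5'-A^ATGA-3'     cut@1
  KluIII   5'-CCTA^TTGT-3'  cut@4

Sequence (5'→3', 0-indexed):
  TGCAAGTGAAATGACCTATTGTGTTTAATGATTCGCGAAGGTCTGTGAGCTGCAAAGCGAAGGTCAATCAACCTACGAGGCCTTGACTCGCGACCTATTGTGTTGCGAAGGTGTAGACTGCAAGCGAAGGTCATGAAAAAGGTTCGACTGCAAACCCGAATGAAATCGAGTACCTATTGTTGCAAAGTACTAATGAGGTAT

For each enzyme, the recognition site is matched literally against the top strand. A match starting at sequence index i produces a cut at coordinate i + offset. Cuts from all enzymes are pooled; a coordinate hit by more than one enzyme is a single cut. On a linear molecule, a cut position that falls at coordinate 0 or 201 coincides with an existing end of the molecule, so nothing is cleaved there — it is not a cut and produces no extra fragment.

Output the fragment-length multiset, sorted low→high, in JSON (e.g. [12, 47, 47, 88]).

[1,5,5,7,8,9,9,9,9,10,10,10,11,12,13,15,17,18,23]

Scan for sites:
  MvoIX GCGAAGGT/8: at [34, 56, 104, 123] ⇒ [42, 64, 112, 131]
  ZebIII TGCAA/1: at [0, 50, 118, 148, 180] ⇒ [1, 51, 119, 149, 181]
  UxaI TCGCGA/0: at [32, 87] ⇒ [32, 87]
  OquI AATGA/1: at [9, 26, 158, 191] ⇒ [10, 27, 159, 192]
  KluIII CCTATTGT/4: at [14, 93, 172] ⇒ [18, 97, 176]

All cut coordinates (distinct, sorted): [1, 10, 18, 27, 32, 42, 51, 64, 87, 97, 112, 119, 131, 149, 159, 176, 181, 192]

Fragments:
  [0,1): 1 bp
  [1,10): 9 bp
  [10,18): 8 bp
  [18,27): 9 bp
  [27,32): 5 bp
  [32,42): 10 bp
  [42,51): 9 bp
  [51,64): 13 bp
  [64,87): 23 bp
  [87,97): 10 bp
  [97,112): 15 bp
  [112,119): 7 bp
  [119,131): 12 bp
  [131,149): 18 bp
  [149,159): 10 bp
  [159,176): 17 bp
  [176,181): 5 bp
  [181,192): 11 bp
  [192,201): 9 bp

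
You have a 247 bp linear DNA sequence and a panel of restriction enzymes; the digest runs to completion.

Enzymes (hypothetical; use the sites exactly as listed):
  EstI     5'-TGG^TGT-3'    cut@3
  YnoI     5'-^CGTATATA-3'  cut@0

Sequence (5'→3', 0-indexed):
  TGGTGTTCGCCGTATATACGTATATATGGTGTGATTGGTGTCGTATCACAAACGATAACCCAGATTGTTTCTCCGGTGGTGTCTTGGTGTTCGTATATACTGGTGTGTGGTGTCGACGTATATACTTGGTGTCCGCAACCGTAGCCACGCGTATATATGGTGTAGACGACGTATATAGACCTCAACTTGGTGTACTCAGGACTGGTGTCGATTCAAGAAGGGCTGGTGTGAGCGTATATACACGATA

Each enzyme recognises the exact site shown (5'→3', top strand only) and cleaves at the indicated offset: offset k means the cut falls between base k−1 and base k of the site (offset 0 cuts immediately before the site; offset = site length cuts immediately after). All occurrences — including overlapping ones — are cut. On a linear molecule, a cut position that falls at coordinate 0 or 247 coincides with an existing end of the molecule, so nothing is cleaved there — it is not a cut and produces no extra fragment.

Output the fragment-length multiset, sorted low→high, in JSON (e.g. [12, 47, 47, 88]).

[3,4,6,6,7,7,8,8,9,9,11,11,12,13,15,15,20,21,21,41]

Per-enzyme occurrences:
  EstI (TGGTGT, off=3): starts [0, 26, 35, 76, 84, 100, 107, 126, 157, 187, 202, 223] → cuts [3, 29, 38, 79, 87, 103, 110, 129, 160, 190, 205, 226]
  YnoI (CGTATATA, off=0): starts [10, 18, 91, 116, 149, 169, 232] → cuts [10, 18, 91, 116, 149, 169, 232]

All cut coordinates (distinct, sorted): [3, 10, 18, 29, 38, 79, 87, 91, 103, 110, 116, 129, 149, 160, 169, 190, 205, 226, 232]

Fragment lengths:
  [0,3): 3 bp
  [3,10): 7 bp
  [10,18): 8 bp
  [18,29): 11 bp
  [29,38): 9 bp
  [38,79): 41 bp
  [79,87): 8 bp
  [87,91): 4 bp
  [91,103): 12 bp
  [103,110): 7 bp
  [110,116): 6 bp
  [116,129): 13 bp
  [129,149): 20 bp
  [149,160): 11 bp
  [160,169): 9 bp
  [169,190): 21 bp
  [190,205): 15 bp
  [205,226): 21 bp
  [226,232): 6 bp
  [232,247): 15 bp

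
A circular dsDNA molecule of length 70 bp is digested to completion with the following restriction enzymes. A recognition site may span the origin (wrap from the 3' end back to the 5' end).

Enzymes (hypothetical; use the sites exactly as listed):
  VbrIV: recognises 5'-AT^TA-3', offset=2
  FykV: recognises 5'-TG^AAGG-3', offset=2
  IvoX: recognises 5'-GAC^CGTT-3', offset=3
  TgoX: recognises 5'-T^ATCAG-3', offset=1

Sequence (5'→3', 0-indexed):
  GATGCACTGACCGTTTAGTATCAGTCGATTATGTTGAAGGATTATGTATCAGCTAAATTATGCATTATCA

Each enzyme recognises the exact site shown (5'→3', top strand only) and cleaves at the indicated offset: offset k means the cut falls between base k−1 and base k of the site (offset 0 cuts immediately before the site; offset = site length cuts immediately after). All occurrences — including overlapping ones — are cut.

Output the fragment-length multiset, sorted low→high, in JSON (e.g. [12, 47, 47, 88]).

[1,5,6,7,7,8,10,11,15]

Site scan:
  VbrIV (ATTA, off=2): starts [27, 40, 56, 63] → cuts [29, 42, 58, 65]
  FykV (TGAAGG, off=2): starts [34] → cuts [36]
  IvoX (GACCGTT, off=3): starts [8] → cuts [11]
  TgoX (TATCAG, off=1): starts [18, 46, 65] → cuts [19, 47, 66]

All cut coordinates (distinct, sorted): [11, 19, 29, 36, 42, 47, 58, 65, 66]

Fragment lengths:
  11→19: 8 bp
  19→29: 10 bp
  29→36: 7 bp
  36→42: 6 bp
  42→47: 5 bp
  47→58: 11 bp
  58→65: 7 bp
  65→66: 1 bp
  66→11 (wrap): 70-66+11 = 15 bp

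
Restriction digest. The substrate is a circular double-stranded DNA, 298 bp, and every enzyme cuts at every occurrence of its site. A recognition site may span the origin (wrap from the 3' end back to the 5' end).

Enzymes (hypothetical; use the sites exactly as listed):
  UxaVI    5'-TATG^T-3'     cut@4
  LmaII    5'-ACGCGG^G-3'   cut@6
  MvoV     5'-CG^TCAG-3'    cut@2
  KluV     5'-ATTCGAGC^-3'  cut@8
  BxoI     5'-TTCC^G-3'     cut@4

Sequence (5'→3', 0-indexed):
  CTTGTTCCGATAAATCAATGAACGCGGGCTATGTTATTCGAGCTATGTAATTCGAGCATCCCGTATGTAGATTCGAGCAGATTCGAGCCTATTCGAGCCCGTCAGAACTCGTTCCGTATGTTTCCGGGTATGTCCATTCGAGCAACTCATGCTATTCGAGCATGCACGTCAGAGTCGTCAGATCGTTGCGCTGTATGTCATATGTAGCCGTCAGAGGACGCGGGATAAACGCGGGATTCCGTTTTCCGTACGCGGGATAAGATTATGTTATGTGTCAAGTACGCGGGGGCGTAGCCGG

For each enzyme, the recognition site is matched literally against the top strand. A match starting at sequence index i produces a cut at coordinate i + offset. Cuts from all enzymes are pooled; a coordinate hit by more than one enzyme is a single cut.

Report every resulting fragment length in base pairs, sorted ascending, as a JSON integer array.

Per-enzyme occurrences:
  UxaVI (TATGT, off=4): starts [29, 43, 63, 116, 128, 193, 200, 263, 268] → cuts [33, 47, 67, 120, 132, 197, 204, 267, 272]
  LmaII (ACGCGGG, off=6): starts [21, 217, 228, 249, 280] → cuts [27, 223, 234, 255, 286]
  MvoV (CGTCAG, off=2): starts [99, 166, 175, 208] → cuts [101, 168, 177, 210]
  KluV (ATTCGAGC, off=8): starts [35, 49, 70, 80, 90, 135, 153] → cuts [43, 57, 78, 88, 98, 143, 161]
  BxoI (TTCCG, off=4): starts [4, 111, 121, 236, 243] → cuts [8, 115, 125, 240, 247]

All cut coordinates (distinct, sorted): [8, 27, 33, 43, 47, 57, 67, 78, 88, 98, 101, 115, 120, 125, 132, 143, 161, 168, 177, 197, 204, 210, 223, 234, 240, 247, 255, 267, 272, 286]

Fragment lengths:
  8→27: 19 bp
  27→33: 6 bp
  33→43: 10 bp
  43→47: 4 bp
  47→57: 10 bp
  57→67: 10 bp
  67→78: 11 bp
  78→88: 10 bp
  88→98: 10 bp
  98→101: 3 bp
  101→115: 14 bp
  115→120: 5 bp
  120→125: 5 bp
  125→132: 7 bp
  132→143: 11 bp
  143→161: 18 bp
  161→168: 7 bp
  168→177: 9 bp
  177→197: 20 bp
  197→204: 7 bp
  204→210: 6 bp
  210→223: 13 bp
  223→234: 11 bp
  234→240: 6 bp
  240→247: 7 bp
  247→255: 8 bp
  255→267: 12 bp
  267→272: 5 bp
  272→286: 14 bp
  286→8 (wrap): 298-286+8 = 20 bp

[3,4,5,5,5,6,6,6,7,7,7,7,8,9,10,10,10,10,10,11,11,11,12,13,14,14,18,19,20,20]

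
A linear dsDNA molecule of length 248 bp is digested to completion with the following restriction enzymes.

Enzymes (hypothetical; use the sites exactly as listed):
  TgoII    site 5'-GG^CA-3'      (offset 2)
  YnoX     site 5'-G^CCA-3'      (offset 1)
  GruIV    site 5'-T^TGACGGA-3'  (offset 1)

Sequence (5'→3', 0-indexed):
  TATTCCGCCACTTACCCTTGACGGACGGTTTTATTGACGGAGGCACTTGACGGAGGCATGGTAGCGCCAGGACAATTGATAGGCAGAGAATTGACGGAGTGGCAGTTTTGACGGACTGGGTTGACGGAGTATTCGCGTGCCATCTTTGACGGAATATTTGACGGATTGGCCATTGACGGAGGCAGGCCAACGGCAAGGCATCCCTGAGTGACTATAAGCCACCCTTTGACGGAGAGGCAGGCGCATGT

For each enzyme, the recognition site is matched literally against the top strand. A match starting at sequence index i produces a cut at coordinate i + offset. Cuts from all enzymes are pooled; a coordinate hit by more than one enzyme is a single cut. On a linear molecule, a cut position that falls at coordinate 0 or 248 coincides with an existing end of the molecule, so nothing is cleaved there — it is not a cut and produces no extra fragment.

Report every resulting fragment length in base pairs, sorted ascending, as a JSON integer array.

[4,4,4,5,6,7,7,7,8,8,9,9,9,10,11,11,11,11,11,12,13,16,17,18,20]

Per-enzyme occurrences:
  TgoII (GGCA, off=2): starts [41, 54, 81, 100, 180, 191, 196, 235] → cuts [43, 56, 83, 102, 182, 193, 198, 237]
  YnoX (GCCA, off=1): starts [6, 65, 138, 168, 185, 217] → cuts [7, 66, 139, 169, 186, 218]
  GruIV (TTGACGGA, off=1): starts [17, 33, 46, 90, 107, 120, 145, 157, 172, 225] → cuts [18, 34, 47, 91, 108, 121, 146, 158, 173, 226]

Pooled cuts: [7, 18, 34, 43, 47, 56, 66, 83, 91, 102, 108, 121, 139, 146, 158, 169, 173, 182, 186, 193, 198, 218, 226, 237]

Fragment lengths:
  [0,7): 7 bp
  [7,18): 11 bp
  [18,34): 16 bp
  [34,43): 9 bp
  [43,47): 4 bp
  [47,56): 9 bp
  [56,66): 10 bp
  [66,83): 17 bp
  [83,91): 8 bp
  [91,102): 11 bp
  [102,108): 6 bp
  [108,121): 13 bp
  [121,139): 18 bp
  [139,146): 7 bp
  [146,158): 12 bp
  [158,169): 11 bp
  [169,173): 4 bp
  [173,182): 9 bp
  [182,186): 4 bp
  [186,193): 7 bp
  [193,198): 5 bp
  [198,218): 20 bp
  [218,226): 8 bp
  [226,237): 11 bp
  [237,248): 11 bp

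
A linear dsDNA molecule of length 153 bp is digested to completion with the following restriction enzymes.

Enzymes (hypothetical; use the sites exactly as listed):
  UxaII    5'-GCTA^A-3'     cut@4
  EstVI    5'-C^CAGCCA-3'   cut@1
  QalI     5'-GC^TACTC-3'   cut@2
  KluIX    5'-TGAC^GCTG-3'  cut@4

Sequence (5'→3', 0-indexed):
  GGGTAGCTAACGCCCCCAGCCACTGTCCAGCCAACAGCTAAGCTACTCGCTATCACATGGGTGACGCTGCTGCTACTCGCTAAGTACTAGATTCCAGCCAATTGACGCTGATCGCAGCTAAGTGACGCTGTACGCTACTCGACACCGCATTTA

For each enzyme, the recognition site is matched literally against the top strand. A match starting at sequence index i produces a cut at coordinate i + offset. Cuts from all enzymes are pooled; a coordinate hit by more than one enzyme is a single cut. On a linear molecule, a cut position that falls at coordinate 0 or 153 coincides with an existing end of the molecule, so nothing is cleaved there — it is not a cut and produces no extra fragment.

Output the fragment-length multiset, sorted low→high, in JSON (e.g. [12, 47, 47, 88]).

[3,6,7,8,9,9,9,11,12,12,13,14,18,22]

Per-enzyme occurrences:
  UxaII (GCTAA, off=4): starts [5, 36, 78, 116] → cuts [9, 40, 82, 120]
  EstVI (CCAGCCA, off=1): starts [15, 26, 93] → cuts [16, 27, 94]
  QalI (GCTACTC, off=2): starts [41, 71, 133] → cuts [43, 73, 135]
  KluIX (TGACGCTG, off=4): starts [61, 102, 122] → cuts [65, 106, 126]

Pooled cuts: [9, 16, 27, 40, 43, 65, 73, 82, 94, 106, 120, 126, 135]

Fragment lengths:
  [0,9): 9 bp
  [9,16): 7 bp
  [16,27): 11 bp
  [27,40): 13 bp
  [40,43): 3 bp
  [43,65): 22 bp
  [65,73): 8 bp
  [73,82): 9 bp
  [82,94): 12 bp
  [94,106): 12 bp
  [106,120): 14 bp
  [120,126): 6 bp
  [126,135): 9 bp
  [135,153): 18 bp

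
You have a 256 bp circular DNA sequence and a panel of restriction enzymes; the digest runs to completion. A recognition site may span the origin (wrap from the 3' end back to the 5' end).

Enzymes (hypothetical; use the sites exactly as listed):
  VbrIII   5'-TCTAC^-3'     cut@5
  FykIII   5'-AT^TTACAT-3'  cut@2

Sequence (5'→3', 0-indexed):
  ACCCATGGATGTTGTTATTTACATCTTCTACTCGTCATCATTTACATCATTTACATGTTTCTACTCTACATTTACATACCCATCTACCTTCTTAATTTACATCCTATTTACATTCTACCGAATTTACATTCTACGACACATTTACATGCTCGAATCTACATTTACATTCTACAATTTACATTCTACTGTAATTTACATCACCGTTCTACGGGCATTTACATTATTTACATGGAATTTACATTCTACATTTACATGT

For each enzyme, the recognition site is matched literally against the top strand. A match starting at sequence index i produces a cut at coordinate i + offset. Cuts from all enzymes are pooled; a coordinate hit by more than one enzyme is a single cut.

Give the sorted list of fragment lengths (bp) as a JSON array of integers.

[2,2,2,3,5,5,6,6,7,9,9,9,10,11,11,11,11,11,11,11,13,14,16,17,18,26]

Per-enzyme occurrences:
  VbrIII TCTAC/5: at [26, 59, 64, 82, 113, 129, 154, 167, 181, 204, 241] ⇒ [31, 64, 69, 87, 118, 134, 159, 172, 186, 209, 246]
  FykIII ATTTACAT/2: at [16, 39, 48, 69, 94, 105, 121, 139, 159, 173, 190, 213, 222, 233, 246] ⇒ [18, 41, 50, 71, 96, 107, 123, 141, 161, 175, 192, 215, 224, 235, 248]

All cut coordinates (distinct, sorted): [18, 31, 41, 50, 64, 69, 71, 87, 96, 107, 118, 123, 134, 141, 159, 161, 172, 175, 186, 192, 209, 215, 224, 235, 246, 248]

Fragments:
  18→31: 13 bp
  31→41: 10 bp
  41→50: 9 bp
  50→64: 14 bp
  64→69: 5 bp
  69→71: 2 bp
  71→87: 16 bp
  87→96: 9 bp
  96→107: 11 bp
  107→118: 11 bp
  118→123: 5 bp
  123→134: 11 bp
  134→141: 7 bp
  141→159: 18 bp
  159→161: 2 bp
  161→172: 11 bp
  172→175: 3 bp
  175→186: 11 bp
  186→192: 6 bp
  192→209: 17 bp
  209→215: 6 bp
  215→224: 9 bp
  224→235: 11 bp
  235→246: 11 bp
  246→248: 2 bp
  248→18 (wrap): 256-248+18 = 26 bp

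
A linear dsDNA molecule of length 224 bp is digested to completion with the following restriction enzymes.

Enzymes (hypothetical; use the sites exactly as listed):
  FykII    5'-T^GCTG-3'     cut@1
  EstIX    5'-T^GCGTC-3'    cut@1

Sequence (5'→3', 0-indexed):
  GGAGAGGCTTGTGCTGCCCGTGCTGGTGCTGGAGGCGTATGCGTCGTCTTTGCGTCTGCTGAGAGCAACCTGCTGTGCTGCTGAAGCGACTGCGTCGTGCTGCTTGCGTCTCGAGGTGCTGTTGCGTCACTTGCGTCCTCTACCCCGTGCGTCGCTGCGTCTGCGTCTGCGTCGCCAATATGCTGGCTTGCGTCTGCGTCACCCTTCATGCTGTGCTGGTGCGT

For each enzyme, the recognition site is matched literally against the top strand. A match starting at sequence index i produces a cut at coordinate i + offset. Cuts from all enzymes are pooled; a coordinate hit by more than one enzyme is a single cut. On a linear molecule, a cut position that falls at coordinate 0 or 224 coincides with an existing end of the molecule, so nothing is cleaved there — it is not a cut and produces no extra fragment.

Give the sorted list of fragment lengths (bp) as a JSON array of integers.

[3,5,5,6,6,6,6,6,6,7,7,8,8,9,9,10,11,12,12,12,13,13,14,14,16]

Per-enzyme occurrences:
  FykII TGCTG/1: at [11, 20, 26, 56, 70, 75, 78, 97, 116, 180, 208, 213] ⇒ [12, 21, 27, 57, 71, 76, 79, 98, 117, 181, 209, 214]
  EstIX TGCGTC/1: at [39, 50, 90, 104, 122, 131, 147, 155, 161, 167, 188, 194] ⇒ [40, 51, 91, 105, 123, 132, 148, 156, 162, 168, 189, 195]

Pooled cuts: [12, 21, 27, 40, 51, 57, 71, 76, 79, 91, 98, 105, 117, 123, 132, 148, 156, 162, 168, 181, 189, 195, 209, 214]

Fragments:
  [0,12): 12 bp
  [12,21): 9 bp
  [21,27): 6 bp
  [27,40): 13 bp
  [40,51): 11 bp
  [51,57): 6 bp
  [57,71): 14 bp
  [71,76): 5 bp
  [76,79): 3 bp
  [79,91): 12 bp
  [91,98): 7 bp
  [98,105): 7 bp
  [105,117): 12 bp
  [117,123): 6 bp
  [123,132): 9 bp
  [132,148): 16 bp
  [148,156): 8 bp
  [156,162): 6 bp
  [162,168): 6 bp
  [168,181): 13 bp
  [181,189): 8 bp
  [189,195): 6 bp
  [195,209): 14 bp
  [209,214): 5 bp
  [214,224): 10 bp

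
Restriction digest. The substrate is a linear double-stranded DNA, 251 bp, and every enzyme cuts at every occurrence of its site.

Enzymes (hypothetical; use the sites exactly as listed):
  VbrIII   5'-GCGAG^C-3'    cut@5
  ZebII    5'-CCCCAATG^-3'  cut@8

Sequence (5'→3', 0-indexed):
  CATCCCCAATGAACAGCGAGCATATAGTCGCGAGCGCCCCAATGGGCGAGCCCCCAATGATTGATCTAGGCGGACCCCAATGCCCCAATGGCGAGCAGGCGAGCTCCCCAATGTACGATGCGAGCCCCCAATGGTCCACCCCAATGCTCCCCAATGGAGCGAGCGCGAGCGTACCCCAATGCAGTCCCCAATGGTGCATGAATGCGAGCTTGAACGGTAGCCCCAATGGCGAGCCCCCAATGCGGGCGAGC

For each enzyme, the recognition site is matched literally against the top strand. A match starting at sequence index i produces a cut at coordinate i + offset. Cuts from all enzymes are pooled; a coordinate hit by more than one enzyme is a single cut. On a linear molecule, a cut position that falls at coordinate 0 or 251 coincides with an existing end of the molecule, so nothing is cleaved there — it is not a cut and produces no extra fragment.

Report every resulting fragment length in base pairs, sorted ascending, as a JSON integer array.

[1,5,5,6,6,7,8,8,8,9,9,9,9,10,10,10,11,11,12,12,13,14,15,20,23]

Per-enzyme occurrences:
  VbrIII GCGAGC/5: at [15, 29, 45, 90, 98, 119, 158, 164, 203, 228, 245] ⇒ [20, 34, 50, 95, 103, 124, 163, 169, 208, 233, 250]
  ZebII CCCCAATG/8: at [3, 36, 51, 74, 82, 105, 125, 138, 148, 173, 185, 220, 234] ⇒ [11, 44, 59, 82, 90, 113, 133, 146, 156, 181, 193, 228, 242]

Pooled cuts: [11, 20, 34, 44, 50, 59, 82, 90, 95, 103, 113, 124, 133, 146, 156, 163, 169, 181, 193, 208, 228, 233, 242, 250]

Fragments:
  [0,11): 11 bp
  [11,20): 9 bp
  [20,34): 14 bp
  [34,44): 10 bp
  [44,50): 6 bp
  [50,59): 9 bp
  [59,82): 23 bp
  [82,90): 8 bp
  [90,95): 5 bp
  [95,103): 8 bp
  [103,113): 10 bp
  [113,124): 11 bp
  [124,133): 9 bp
  [133,146): 13 bp
  [146,156): 10 bp
  [156,163): 7 bp
  [163,169): 6 bp
  [169,181): 12 bp
  [181,193): 12 bp
  [193,208): 15 bp
  [208,228): 20 bp
  [228,233): 5 bp
  [233,242): 9 bp
  [242,250): 8 bp
  [250,251): 1 bp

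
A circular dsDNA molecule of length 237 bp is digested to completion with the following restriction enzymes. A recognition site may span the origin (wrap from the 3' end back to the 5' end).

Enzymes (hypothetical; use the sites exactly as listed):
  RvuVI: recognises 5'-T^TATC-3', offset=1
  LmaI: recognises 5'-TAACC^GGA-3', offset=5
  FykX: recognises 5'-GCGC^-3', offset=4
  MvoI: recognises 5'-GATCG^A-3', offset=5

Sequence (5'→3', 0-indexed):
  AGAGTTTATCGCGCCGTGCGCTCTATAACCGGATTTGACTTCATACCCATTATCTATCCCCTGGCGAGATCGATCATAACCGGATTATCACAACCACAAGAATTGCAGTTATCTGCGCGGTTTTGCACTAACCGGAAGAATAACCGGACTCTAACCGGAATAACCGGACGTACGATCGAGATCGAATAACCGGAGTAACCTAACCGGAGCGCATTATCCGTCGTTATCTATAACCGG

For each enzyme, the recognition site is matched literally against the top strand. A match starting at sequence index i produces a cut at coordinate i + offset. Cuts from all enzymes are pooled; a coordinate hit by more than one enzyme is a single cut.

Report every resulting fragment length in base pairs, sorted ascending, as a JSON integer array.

Site scan:
  RvuVI (TTATC, off=1): starts [5, 49, 84, 108, 213, 223] → cuts [6, 50, 85, 109, 214, 224]
  LmaI (TAACCGGA, off=5): starts [25, 76, 128, 140, 151, 160, 186, 200, 230] → cuts [30, 81, 133, 145, 156, 165, 191, 205, 235]
  FykX (GCGC, off=4): starts [10, 17, 114, 208] → cuts [14, 21, 118, 212]
  MvoI (GATCGA, off=5): starts [67, 173, 179] → cuts [72, 178, 184]

All cut coordinates (distinct, sorted): [6, 14, 21, 30, 50, 72, 81, 85, 109, 118, 133, 145, 156, 165, 178, 184, 191, 205, 212, 214, 224, 235]

Fragments:
  6→14: 8 bp
  14→21: 7 bp
  21→30: 9 bp
  30→50: 20 bp
  50→72: 22 bp
  72→81: 9 bp
  81→85: 4 bp
  85→109: 24 bp
  109→118: 9 bp
  118→133: 15 bp
  133→145: 12 bp
  145→156: 11 bp
  156→165: 9 bp
  165→178: 13 bp
  178→184: 6 bp
  184→191: 7 bp
  191→205: 14 bp
  205→212: 7 bp
  212→214: 2 bp
  214→224: 10 bp
  224→235: 11 bp
  235→6 (wrap): 237-235+6 = 8 bp

[2,4,6,7,7,7,8,8,9,9,9,9,10,11,11,12,13,14,15,20,22,24]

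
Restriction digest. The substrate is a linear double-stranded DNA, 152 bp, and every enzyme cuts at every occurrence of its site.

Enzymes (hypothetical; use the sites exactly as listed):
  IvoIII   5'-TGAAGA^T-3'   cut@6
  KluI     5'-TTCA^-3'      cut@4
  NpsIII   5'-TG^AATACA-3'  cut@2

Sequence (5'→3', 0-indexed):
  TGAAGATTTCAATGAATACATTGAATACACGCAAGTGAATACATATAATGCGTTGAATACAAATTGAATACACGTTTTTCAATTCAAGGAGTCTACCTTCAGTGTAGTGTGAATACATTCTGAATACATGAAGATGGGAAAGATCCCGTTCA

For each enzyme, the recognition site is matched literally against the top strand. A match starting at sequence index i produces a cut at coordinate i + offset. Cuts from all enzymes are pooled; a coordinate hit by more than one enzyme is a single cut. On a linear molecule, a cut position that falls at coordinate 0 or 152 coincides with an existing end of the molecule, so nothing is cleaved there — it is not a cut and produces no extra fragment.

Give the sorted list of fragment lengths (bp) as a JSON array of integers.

Site scan:
  IvoIII TGAAGAT/6: at [0, 128] ⇒ [6, 134]
  KluI TTCA/4: at [7, 77, 82, 97, 148] ⇒ [11, 81, 86, 101] (position 152 is a terminus of the linear molecule — no cut)
  NpsIII TGAATACA/2: at [12, 21, 35, 53, 64, 109, 120] ⇒ [14, 23, 37, 55, 66, 111, 122]

All cut coordinates (distinct, sorted): [6, 11, 14, 23, 37, 55, 66, 81, 86, 101, 111, 122, 134]

Fragments:
  [0,6): 6 bp
  [6,11): 5 bp
  [11,14): 3 bp
  [14,23): 9 bp
  [23,37): 14 bp
  [37,55): 18 bp
  [55,66): 11 bp
  [66,81): 15 bp
  [81,86): 5 bp
  [86,101): 15 bp
  [101,111): 10 bp
  [111,122): 11 bp
  [122,134): 12 bp
  [134,152): 18 bp

[3,5,5,6,9,10,11,11,12,14,15,15,18,18]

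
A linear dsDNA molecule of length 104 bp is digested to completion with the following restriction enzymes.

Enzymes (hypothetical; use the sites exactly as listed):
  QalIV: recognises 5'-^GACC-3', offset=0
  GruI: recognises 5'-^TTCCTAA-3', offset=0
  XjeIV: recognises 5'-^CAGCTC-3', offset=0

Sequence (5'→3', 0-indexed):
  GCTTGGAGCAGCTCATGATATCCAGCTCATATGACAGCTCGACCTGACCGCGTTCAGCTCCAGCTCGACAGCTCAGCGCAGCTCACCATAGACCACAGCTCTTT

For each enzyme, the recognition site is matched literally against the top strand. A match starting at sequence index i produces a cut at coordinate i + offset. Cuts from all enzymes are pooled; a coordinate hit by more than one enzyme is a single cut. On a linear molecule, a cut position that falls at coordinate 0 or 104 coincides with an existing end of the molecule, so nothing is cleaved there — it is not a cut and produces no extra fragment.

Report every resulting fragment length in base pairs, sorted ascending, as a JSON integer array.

Per-enzyme occurrences:
  QalIV GACC/0: at [40, 45, 90] ⇒ [40, 45, 90]
  GruI (TTCCTAA, off=0): no sites
  XjeIV CAGCTC/0: at [8, 22, 34, 54, 60, 68, 78, 95] ⇒ [8, 22, 34, 54, 60, 68, 78, 95]

All cut coordinates (distinct, sorted): [8, 22, 34, 40, 45, 54, 60, 68, 78, 90, 95]

Fragments:
  [0,8): 8 bp
  [8,22): 14 bp
  [22,34): 12 bp
  [34,40): 6 bp
  [40,45): 5 bp
  [45,54): 9 bp
  [54,60): 6 bp
  [60,68): 8 bp
  [68,78): 10 bp
  [78,90): 12 bp
  [90,95): 5 bp
  [95,104): 9 bp

[5,5,6,6,8,8,9,9,10,12,12,14]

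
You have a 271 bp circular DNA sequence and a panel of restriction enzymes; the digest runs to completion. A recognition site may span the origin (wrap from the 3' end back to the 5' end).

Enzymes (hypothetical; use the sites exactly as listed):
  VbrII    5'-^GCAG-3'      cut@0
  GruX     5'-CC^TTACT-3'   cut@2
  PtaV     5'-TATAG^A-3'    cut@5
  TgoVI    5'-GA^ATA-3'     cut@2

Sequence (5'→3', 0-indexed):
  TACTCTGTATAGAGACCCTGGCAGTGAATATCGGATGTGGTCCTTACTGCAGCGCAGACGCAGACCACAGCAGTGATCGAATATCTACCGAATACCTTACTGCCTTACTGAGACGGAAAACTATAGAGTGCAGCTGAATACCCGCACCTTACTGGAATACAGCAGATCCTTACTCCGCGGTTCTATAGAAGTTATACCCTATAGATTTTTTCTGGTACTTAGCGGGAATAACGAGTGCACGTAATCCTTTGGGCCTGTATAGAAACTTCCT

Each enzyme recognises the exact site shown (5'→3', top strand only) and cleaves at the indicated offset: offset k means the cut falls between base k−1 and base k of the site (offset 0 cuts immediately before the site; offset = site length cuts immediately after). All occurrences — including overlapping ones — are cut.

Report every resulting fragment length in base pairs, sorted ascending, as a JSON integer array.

[3,5,5,5,5,6,7,8,8,8,8,8,8,10,11,11,11,13,16,16,19,22,23,35]

Site scan:
  VbrII GCAG/0: at [20, 48, 53, 59, 69, 129, 161] ⇒ [20, 48, 53, 59, 69, 129, 161]
  GruX CCTTACT/2: at [41, 94, 102, 146, 167, 268] ⇒ [43, 96, 104, 148, 169, 270]
  PtaV TATAGA/5: at [7, 121, 183, 199, 257] ⇒ [12, 126, 188, 204, 262]
  TgoVI GAATA/2: at [25, 78, 89, 135, 154, 225] ⇒ [27, 80, 91, 137, 156, 227]

All cut coordinates (distinct, sorted): [12, 20, 27, 43, 48, 53, 59, 69, 80, 91, 96, 104, 126, 129, 137, 148, 156, 161, 169, 188, 204, 227, 262, 270]

Fragments:
  12→20: 8 bp
  20→27: 7 bp
  27→43: 16 bp
  43→48: 5 bp
  48→53: 5 bp
  53→59: 6 bp
  59→69: 10 bp
  69→80: 11 bp
  80→91: 11 bp
  91→96: 5 bp
  96→104: 8 bp
  104→126: 22 bp
  126→129: 3 bp
  129→137: 8 bp
  137→148: 11 bp
  148→156: 8 bp
  156→161: 5 bp
  161→169: 8 bp
  169→188: 19 bp
  188→204: 16 bp
  204→227: 23 bp
  227→262: 35 bp
  262→270: 8 bp
  270→12 (wrap): 271-270+12 = 13 bp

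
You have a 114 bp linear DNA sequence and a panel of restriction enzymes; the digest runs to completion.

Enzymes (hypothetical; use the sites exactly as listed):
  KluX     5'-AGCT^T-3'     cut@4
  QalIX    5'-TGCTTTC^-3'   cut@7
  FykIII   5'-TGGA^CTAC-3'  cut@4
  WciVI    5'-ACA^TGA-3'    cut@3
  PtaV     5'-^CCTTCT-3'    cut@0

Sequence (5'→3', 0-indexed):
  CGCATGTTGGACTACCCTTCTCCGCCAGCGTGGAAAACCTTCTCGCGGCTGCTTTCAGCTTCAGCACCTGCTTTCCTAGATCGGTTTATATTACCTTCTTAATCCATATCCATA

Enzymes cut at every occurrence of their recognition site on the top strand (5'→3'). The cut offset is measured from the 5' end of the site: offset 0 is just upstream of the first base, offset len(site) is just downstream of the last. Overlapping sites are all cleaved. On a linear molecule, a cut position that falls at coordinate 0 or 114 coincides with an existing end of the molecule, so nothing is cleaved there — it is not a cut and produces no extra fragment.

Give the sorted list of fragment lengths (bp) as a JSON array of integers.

[4,4,11,15,18,19,21,22]

Site scan:
  KluX AGCTT/4: at [56] ⇒ [60]
  QalIX TGCTTTC/7: at [49, 68] ⇒ [56, 75]
  FykIII TGGACTAC/4: at [7] ⇒ [11]
  WciVI (ACATGA, off=3): no sites
  PtaV CCTTCT/0: at [15, 37, 93] ⇒ [15, 37, 93]

All cut coordinates (distinct, sorted): [11, 15, 37, 56, 60, 75, 93]

Fragment lengths:
  [0,11): 11 bp
  [11,15): 4 bp
  [15,37): 22 bp
  [37,56): 19 bp
  [56,60): 4 bp
  [60,75): 15 bp
  [75,93): 18 bp
  [93,114): 21 bp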